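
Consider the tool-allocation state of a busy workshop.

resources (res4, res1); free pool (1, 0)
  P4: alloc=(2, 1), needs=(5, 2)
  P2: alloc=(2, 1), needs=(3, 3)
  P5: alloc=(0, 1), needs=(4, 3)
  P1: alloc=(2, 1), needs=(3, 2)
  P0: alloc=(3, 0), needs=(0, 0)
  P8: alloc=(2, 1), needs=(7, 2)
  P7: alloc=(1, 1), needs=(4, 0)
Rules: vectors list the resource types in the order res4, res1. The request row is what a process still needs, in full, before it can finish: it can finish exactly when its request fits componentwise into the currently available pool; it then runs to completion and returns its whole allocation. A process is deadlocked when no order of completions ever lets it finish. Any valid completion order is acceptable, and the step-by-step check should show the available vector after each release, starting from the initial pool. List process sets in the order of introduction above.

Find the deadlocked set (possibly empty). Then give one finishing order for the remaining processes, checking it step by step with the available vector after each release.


Deadlocked: P4, P2, P5, P1 and P8.
Key observation: after P0, P7 complete, (5, 1) is the best the pool ever gets, yet each leftover process wants more res1.
A valid finishing order for the others: P0, P7. Step-by-step check:
  pool = (1, 0)
  run P0 (needs (0, 0), free (1, 0)); after release of (3, 0) the pool is (4, 0)
  run P7 (needs (4, 0), free (4, 0)); after release of (1, 1) the pool is (5, 1)
None of the blocked processes ever fits:
  blocked: P4 wants (5, 2), pool (5, 1) — not enough res1
  blocked: P2 wants (3, 3), pool (5, 1) — not enough res1
  blocked: P5 wants (4, 3), pool (5, 1) — not enough res1
  blocked: P1 wants (3, 2), pool (5, 1) — not enough res1
  blocked: P8 wants (7, 2), pool (5, 1) — not enough res4 and res1


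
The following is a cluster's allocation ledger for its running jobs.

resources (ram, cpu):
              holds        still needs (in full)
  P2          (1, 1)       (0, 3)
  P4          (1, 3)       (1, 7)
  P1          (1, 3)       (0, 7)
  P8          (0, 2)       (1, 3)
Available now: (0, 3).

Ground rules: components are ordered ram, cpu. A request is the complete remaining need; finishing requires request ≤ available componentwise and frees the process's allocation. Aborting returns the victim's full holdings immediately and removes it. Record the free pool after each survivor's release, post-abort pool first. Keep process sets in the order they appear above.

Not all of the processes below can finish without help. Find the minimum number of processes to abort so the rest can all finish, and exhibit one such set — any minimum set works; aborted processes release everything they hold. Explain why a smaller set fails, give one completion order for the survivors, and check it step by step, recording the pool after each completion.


Minimum abort set: P1.
Key observation: the returned (1, 3) from P1 is what brings P4 — unrunnable before, under any order — into play at step 2.
Why nothing smaller works: aborting no one leaves the state deadlocked as given.
Survivors finish in the order: P8, P4, P2. Walking it through (pool after the aborts first):
  pool = (1, 6)
  run P8 (needs (1, 3), free (1, 6)); after release of (0, 2) the pool is (1, 8)
  run P4 (needs (1, 7), free (1, 8)); after release of (1, 3) the pool is (2, 11)
  run P2 (needs (0, 3), free (2, 11)); after release of (1, 1) the pool is (3, 12)


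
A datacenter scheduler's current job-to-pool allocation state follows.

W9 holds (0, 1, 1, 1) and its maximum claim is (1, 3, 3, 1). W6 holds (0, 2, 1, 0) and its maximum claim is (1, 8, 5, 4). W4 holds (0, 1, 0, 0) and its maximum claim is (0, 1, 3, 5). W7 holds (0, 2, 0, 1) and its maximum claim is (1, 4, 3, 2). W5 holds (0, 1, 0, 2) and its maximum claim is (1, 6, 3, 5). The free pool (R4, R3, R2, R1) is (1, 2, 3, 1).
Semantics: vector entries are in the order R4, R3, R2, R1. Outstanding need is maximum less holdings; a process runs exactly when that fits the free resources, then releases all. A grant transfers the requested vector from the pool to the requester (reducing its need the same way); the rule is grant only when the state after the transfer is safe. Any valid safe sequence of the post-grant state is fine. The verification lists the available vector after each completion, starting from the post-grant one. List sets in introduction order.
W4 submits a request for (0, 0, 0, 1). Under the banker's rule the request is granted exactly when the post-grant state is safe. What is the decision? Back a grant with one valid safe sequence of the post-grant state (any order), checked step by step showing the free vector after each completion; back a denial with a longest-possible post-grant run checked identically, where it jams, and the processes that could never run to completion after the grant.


DENY: after the grant no complete ordering would exist.
Key observation: the wall is R1: completing W9, W7 brings the pool only to (1, 5, 4, 2), and all the rest need more.
Pretend the grant happened; the run W9, W7 goes as far as possible. Step-by-step check:
  pool = (1, 2, 3, 0)
  run W9 (needs (1, 2, 2, 0), free (1, 2, 3, 0)); after release of (0, 1, 1, 1) the pool is (1, 3, 4, 1)
  run W7 (needs (1, 2, 3, 1), free (1, 3, 4, 1)); after release of (0, 2, 0, 1) the pool is (1, 5, 4, 2)
  W6 still needs (1, 6, 4, 4) but only (1, 5, 4, 2) is free — short on R3 and R1
  W4 still needs (0, 0, 3, 4) but only (1, 5, 4, 2) is free — short on R1
  W5 still needs (1, 5, 3, 3) but only (1, 5, 4, 2) is free — short on R1
Processes that could never finish after the grant: W6, W4 and W5.


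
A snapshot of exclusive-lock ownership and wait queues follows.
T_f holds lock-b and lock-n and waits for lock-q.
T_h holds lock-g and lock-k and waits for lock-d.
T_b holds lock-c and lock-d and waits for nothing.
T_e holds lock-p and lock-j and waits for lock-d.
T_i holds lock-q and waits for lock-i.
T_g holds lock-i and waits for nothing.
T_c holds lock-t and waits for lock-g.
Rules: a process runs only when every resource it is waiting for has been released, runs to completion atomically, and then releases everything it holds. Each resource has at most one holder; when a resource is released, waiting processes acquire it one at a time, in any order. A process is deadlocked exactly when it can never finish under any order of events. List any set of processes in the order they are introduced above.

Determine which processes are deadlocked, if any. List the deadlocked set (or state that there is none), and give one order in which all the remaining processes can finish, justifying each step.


Nothing here is deadlocked.
Key observation: all waits point, directly or indirectly, at processes that can finish, so nothing is permanently blocked.
A valid finishing order for the others: T_g, T_b, T_e, T_h, T_c, T_i, T_f.
Verifying each step:
  T_g: no waits; runs immediately, freeing lock-i
  T_b: no waits; runs immediately, freeing lock-c and lock-d
  run T_e (all its waits — lock-d — are resolved); releases lock-p and lock-j
  run T_h (all its waits — lock-d — are resolved); releases lock-g and lock-k
  run T_c (all its waits — lock-g — are resolved); releases lock-t
  run T_i (all its waits — lock-i — are resolved); releases lock-q
  run T_f (all its waits — lock-q — are resolved); releases lock-b and lock-n


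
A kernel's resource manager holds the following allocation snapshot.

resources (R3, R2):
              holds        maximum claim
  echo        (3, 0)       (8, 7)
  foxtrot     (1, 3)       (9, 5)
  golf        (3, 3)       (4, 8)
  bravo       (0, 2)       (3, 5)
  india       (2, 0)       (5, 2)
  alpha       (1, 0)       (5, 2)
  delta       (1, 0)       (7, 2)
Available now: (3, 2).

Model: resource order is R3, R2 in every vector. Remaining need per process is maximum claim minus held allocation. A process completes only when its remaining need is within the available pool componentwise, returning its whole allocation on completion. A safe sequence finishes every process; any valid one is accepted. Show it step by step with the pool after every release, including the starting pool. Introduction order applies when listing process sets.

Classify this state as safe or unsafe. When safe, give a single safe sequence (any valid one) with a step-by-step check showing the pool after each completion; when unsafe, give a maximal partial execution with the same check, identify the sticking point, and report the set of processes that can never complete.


The state is UNSAFE.
Key observation: after india, alpha, delta the pool peaks at (7, 2), and each blocked process is short somewhere: echo on R2; foxtrot on R3; golf on R2; bravo on R2.
Going as far as possible: india, alpha, delta; after that, nothing fits. Step-by-step check:
  pool = (3, 2)
  india needs (3, 2) <= (3, 2) -> finishes; pool += (2, 0) = (5, 2)
  alpha needs (4, 2) <= (5, 2) -> finishes; pool += (1, 0) = (6, 2)
  delta needs (6, 2) <= (6, 2) -> finishes; pool += (1, 0) = (7, 2)
  blocked: echo wants (5, 7), pool (7, 2) — not enough R2
  blocked: foxtrot wants (8, 2), pool (7, 2) — not enough R3
  blocked: golf wants (1, 5), pool (7, 2) — not enough R2
  blocked: bravo wants (3, 3), pool (7, 2) — not enough R2
Permanently blocked: echo, foxtrot, golf and bravo.


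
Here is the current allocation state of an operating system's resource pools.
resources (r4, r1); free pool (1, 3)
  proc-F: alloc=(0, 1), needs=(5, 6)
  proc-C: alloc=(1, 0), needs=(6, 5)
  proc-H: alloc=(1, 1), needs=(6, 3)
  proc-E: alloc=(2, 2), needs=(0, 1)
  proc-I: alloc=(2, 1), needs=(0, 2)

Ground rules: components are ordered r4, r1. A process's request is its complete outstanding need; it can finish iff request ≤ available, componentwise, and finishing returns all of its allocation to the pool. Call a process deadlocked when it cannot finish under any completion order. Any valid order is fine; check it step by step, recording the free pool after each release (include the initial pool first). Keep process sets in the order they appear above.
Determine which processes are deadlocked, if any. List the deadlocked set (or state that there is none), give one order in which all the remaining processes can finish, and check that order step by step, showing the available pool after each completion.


Deadlocked: proc-C and proc-H.
Key observation: even finishing proc-I, proc-E, proc-F leaves just (5, 7) free — too little r4 for any of the remaining processes.
A valid finishing order for the others: proc-I, proc-E, proc-F. Walking it through:
  pool = (1, 3)
  run proc-I (needs (0, 2), free (1, 3)); after release of (2, 1) the pool is (3, 4)
  run proc-E (needs (0, 1), free (3, 4)); after release of (2, 2) the pool is (5, 6)
  run proc-F (needs (5, 6), free (5, 6)); after release of (0, 1) the pool is (5, 7)
The blocked processes can never fit:
  blocked: proc-C wants (6, 5), pool (5, 7) — not enough r4
  blocked: proc-H wants (6, 3), pool (5, 7) — not enough r4


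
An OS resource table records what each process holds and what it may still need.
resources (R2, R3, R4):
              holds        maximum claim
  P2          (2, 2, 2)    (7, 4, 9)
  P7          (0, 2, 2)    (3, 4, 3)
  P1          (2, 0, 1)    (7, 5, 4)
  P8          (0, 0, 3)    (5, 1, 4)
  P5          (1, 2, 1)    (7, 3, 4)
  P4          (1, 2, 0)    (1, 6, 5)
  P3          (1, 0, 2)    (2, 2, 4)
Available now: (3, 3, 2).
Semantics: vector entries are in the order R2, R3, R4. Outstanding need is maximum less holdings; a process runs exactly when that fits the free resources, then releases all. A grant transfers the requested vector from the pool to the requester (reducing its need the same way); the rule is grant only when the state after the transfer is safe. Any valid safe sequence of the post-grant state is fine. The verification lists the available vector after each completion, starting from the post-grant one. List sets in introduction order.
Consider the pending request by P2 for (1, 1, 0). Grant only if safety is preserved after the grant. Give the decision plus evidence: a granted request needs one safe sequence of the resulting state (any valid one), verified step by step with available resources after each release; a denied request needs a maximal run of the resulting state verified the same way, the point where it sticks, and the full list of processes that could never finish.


DENY. Granting would leave the state unsafe.
Key observation: after P3, P7, P4 the pool peaks at (4, 6, 6), and each blocked process is short somewhere: P2 on R4; P1 on R2; P8 on R2; P5 on R2.
Pretend the grant happened; the run P3, P7, P4 goes as far as possible. Check, step by step:
  pool = (2, 2, 2)
  run P3 (needs (1, 2, 2), free (2, 2, 2)); after release of (1, 0, 2) the pool is (3, 2, 4)
  run P7 (needs (3, 2, 1), free (3, 2, 4)); after release of (0, 2, 2) the pool is (3, 4, 6)
  run P4 (needs (0, 4, 5), free (3, 4, 6)); after release of (1, 2, 0) the pool is (4, 6, 6)
  blocked: P2 wants (4, 1, 7), pool (4, 6, 6) — not enough R4
  blocked: P1 wants (5, 5, 3), pool (4, 6, 6) — not enough R2
  blocked: P8 wants (5, 1, 1), pool (4, 6, 6) — not enough R2
  blocked: P5 wants (6, 1, 3), pool (4, 6, 6) — not enough R2
Post-grant, the permanently blocked set is P2, P1, P8 and P5.


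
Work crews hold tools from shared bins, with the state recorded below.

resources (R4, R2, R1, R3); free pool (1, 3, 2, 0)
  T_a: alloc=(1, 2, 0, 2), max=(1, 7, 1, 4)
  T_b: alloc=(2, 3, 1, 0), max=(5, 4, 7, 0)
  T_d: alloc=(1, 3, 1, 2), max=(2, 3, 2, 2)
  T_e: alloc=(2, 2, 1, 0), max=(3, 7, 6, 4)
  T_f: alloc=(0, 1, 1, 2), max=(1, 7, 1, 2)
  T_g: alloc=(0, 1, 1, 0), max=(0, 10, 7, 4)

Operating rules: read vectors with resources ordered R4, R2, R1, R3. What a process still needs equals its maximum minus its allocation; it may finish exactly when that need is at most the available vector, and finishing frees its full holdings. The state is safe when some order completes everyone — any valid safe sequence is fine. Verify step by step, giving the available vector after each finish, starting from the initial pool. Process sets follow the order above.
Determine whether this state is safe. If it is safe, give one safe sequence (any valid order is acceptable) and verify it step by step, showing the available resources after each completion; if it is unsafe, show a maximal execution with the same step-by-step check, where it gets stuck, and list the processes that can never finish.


UNSAFE.
Key observation: no order helps: past T_d, T_a, T_f, the free pool tops out at (3, 9, 4, 6), below what each blocked process needs in R1.
Going as far as possible: T_d, T_a, T_f; after that, nothing fits. Step-by-step check:
  pool = (1, 3, 2, 0)
  T_d: need (1, 0, 1, 0) fits (1, 3, 2, 0); releases (1, 3, 1, 2), pool now (2, 6, 3, 2)
  T_a: need (0, 5, 1, 2) fits (2, 6, 3, 2); releases (1, 2, 0, 2), pool now (3, 8, 3, 4)
  T_f: need (1, 6, 0, 0) fits (3, 8, 3, 4); releases (0, 1, 1, 2), pool now (3, 9, 4, 6)
  T_b still needs (3, 1, 6, 0) but only (3, 9, 4, 6) is free — short on R1
  T_e still needs (1, 5, 5, 4) but only (3, 9, 4, 6) is free — short on R1
  T_g still needs (0, 9, 6, 4) but only (3, 9, 4, 6) is free — short on R1
Processes that can never finish: T_b, T_e and T_g.


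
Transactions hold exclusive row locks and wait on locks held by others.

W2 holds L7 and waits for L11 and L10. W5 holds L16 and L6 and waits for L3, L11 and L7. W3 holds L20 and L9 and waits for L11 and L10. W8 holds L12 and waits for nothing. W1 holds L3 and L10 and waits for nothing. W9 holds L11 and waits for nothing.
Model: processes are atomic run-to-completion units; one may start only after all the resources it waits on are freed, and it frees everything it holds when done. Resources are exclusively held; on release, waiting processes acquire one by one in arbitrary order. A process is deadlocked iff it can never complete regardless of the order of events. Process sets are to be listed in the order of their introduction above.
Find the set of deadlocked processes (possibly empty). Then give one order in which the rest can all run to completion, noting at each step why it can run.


Nothing here is deadlocked.
Key observation: every chain of waits terminates; starting from the processes that wait on nothing, all the rest unlock in turn.
The rest can finish in the order W1, W9, W2, W8, W5, W3.
Check, step by step:
  run W1 (it waits on nothing); releases L3 and L10
  run W9 (it waits on nothing); releases L11
  run W2 (all its waits — L11 and L10 — are resolved); releases L7
  run W8 (it waits on nothing); releases L12
  run W5 (all its waits — L3, L11 and L7 — are resolved); releases L16 and L6
  run W3 (all its waits — L11 and L10 — are resolved); releases L20 and L9


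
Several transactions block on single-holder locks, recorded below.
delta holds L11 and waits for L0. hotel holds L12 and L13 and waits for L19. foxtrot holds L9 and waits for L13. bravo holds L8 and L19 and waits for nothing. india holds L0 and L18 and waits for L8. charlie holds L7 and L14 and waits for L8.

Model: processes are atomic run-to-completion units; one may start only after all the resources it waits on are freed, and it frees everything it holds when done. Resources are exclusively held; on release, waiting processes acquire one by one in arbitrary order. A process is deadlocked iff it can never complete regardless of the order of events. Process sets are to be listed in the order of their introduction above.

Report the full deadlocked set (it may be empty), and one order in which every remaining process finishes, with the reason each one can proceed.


The deadlocked set is empty.
Key observation: there is no circular wait here — follow any chain and it reaches a process that is free to run now.
A valid finishing order for the others: bravo, hotel, india, charlie, delta, foxtrot.
Walking it through:
  bravo waits on nothing -> runs at once and releases L8 and L19
  run hotel (all its waits — L19 — are resolved); releases L12 and L13
  run india (all its waits — L8 — are resolved); releases L0 and L18
  run charlie (all its waits — L8 — are resolved); releases L7 and L14
  run delta (all its waits — L0 — are resolved); releases L11
  run foxtrot (all its waits — L13 — are resolved); releases L9


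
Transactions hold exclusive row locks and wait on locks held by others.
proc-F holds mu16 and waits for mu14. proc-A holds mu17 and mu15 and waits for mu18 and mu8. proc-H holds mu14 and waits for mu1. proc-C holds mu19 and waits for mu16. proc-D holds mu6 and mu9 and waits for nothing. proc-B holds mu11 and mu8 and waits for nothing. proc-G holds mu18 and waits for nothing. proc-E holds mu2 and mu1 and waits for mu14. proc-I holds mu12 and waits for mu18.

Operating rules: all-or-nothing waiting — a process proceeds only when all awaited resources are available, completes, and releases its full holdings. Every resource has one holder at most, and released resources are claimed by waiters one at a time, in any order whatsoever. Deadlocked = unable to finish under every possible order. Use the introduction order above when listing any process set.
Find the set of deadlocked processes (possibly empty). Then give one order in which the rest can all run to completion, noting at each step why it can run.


Deadlocked: proc-F, proc-H, proc-C and proc-E.
Key observation: nobody on the ring proc-H -> proc-E -> proc-H can start until another member finishes, which never happens; proc-F and proc-C wait into the deadlock from upstream.
One completion order for the rest: proc-B, proc-G, proc-I, proc-D, proc-A.
Walking it through:
  proc-B: no waits; runs immediately, freeing mu11 and mu8
  proc-G: no waits; runs immediately, freeing mu18
  proc-I: everything it awaited (mu18) is free; runs, freeing mu12
  proc-D: no waits; runs immediately, freeing mu6 and mu9
  proc-A: everything it awaited (mu18 and mu8) is free; runs, freeing mu17 and mu15


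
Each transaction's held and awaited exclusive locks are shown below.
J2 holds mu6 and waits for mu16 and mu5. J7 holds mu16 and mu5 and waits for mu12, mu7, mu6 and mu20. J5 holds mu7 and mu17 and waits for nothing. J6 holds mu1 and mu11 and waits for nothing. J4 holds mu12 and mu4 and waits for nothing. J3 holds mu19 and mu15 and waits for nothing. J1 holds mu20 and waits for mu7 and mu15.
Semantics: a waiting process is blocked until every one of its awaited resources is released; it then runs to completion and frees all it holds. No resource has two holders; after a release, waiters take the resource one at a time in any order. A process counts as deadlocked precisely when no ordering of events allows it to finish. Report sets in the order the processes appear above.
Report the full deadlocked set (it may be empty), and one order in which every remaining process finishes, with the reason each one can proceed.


The deadlocked set is J2 and J7.
Key observation: the cycle J2 -> J7 -> J2 can never break — each member waits on the next; no other process is dragged down with it.
One completion order for the rest: J4, J3, J5, J1, J6.
Walking it through:
  J4: no waits; runs immediately, freeing mu12 and mu4
  J3: no waits; runs immediately, freeing mu19 and mu15
  J5: no waits; runs immediately, freeing mu7 and mu17
  run J1 (all its waits — mu7 and mu15 — are resolved); releases mu20
  J6: no waits; runs immediately, freeing mu1 and mu11


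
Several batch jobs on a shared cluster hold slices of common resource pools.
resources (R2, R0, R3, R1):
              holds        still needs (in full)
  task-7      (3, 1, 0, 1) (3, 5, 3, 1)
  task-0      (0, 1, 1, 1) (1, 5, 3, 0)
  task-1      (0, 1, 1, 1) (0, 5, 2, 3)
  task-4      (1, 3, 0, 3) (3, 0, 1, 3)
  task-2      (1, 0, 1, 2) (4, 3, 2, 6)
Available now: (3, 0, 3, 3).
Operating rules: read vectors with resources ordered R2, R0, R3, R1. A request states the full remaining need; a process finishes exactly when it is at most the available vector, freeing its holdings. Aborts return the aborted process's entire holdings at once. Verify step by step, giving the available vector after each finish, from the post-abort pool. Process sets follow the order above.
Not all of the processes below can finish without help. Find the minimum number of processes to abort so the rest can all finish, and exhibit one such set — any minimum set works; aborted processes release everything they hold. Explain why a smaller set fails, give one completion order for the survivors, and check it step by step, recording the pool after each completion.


Abort task-7 and task-1.
Key observation: before aborting task-7 and task-1, task-0 was permanently blocked — no order could ever run it; afterwards it completes at step 3.
Minimality, checking each single-abort alternative: task-7 alone leaves task-0 blocked (short on R0); task-0 alone leaves task-7 blocked (short on R0); task-1 alone leaves task-7 blocked (short on R0); task-4 alone leaves task-7 blocked (short on R0); task-2 alone leaves task-7 blocked (short on R0).
The survivors complete as task-4, task-2, task-0. Walking it through (starting from the post-abort pool):
  pool = (6, 2, 4, 5)
  task-4 needs (3, 0, 1, 3) <= (6, 2, 4, 5) -> finishes; pool += (1, 3, 0, 3) = (7, 5, 4, 8)
  task-2 needs (4, 3, 2, 6) <= (7, 5, 4, 8) -> finishes; pool += (1, 0, 1, 2) = (8, 5, 5, 10)
  task-0 needs (1, 5, 3, 0) <= (8, 5, 5, 10) -> finishes; pool += (0, 1, 1, 1) = (8, 6, 6, 11)


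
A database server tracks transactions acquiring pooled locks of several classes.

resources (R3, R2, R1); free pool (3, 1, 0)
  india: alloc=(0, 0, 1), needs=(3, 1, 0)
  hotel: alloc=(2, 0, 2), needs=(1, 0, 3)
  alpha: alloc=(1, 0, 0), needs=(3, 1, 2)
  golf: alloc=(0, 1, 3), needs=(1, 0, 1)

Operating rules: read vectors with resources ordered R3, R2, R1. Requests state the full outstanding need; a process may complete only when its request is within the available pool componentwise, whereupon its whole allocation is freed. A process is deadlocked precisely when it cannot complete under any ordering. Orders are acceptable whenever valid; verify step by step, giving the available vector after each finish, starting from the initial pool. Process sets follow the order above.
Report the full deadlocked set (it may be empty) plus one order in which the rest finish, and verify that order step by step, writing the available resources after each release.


Nothing here is deadlocked.
Key observation: no deadlock: india fits now, and the freed resources carry the rest through.
One completion order for the rest: india, golf, hotel, alpha. Walking it through:
  pool = (3, 1, 0)
  india: need (3, 1, 0) fits (3, 1, 0); releases (0, 0, 1), pool now (3, 1, 1)
  golf: need (1, 0, 1) fits (3, 1, 1); releases (0, 1, 3), pool now (3, 2, 4)
  hotel: need (1, 0, 3) fits (3, 2, 4); releases (2, 0, 2), pool now (5, 2, 6)
  alpha: need (3, 1, 2) fits (5, 2, 6); releases (1, 0, 0), pool now (6, 2, 6)


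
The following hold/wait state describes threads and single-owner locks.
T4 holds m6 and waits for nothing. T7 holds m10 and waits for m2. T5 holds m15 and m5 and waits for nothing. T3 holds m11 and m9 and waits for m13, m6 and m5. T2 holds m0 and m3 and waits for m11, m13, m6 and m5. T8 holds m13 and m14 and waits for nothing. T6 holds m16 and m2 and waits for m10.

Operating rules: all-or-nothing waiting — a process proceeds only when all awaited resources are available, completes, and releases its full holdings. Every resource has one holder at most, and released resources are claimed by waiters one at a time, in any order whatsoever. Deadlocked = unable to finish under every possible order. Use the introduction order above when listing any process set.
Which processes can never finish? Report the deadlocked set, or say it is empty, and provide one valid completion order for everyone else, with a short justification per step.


Deadlocked set: T7 and T6.
Key observation: the knot is the closed ring of waits T7 -> T6 -> T7; no other process is dragged down with it.
A valid finishing order for the others: T4, T8, T5, T3, T2.
Verifying each step:
  run T4 (it waits on nothing); releases m6
  run T8 (it waits on nothing); releases m13 and m14
  run T5 (it waits on nothing); releases m15 and m5
  run T3 (all its waits — m13, m6 and m5 — are resolved); releases m11 and m9
  run T2 (all its waits — m11, m13, m6 and m5 — are resolved); releases m0 and m3


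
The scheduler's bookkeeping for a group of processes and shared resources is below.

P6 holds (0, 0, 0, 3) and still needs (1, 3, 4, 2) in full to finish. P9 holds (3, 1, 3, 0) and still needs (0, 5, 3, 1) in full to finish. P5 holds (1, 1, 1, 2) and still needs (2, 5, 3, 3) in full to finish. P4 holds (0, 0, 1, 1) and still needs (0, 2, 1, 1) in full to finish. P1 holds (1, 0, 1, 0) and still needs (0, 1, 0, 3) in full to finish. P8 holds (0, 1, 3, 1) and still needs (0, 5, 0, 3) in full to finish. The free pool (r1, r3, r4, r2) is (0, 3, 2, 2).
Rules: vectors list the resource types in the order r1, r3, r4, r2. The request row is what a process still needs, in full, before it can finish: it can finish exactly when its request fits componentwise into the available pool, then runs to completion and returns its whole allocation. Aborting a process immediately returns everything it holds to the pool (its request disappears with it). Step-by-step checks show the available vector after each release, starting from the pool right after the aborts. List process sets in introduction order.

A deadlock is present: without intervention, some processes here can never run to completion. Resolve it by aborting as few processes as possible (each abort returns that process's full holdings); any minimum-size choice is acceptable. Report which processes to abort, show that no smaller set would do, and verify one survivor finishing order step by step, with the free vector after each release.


Abort P5 and P8.
Key observation: the returned (1, 2, 4, 3) from P5 and P8 is what brings P9 — unrunnable before, under any order — into play at step 3.
Minimality, checking each single-abort alternative: P6 alone leaves P9 blocked (short on r3); P9 alone leaves P5 blocked (short on r3); P5 alone leaves P9 blocked (short on r3); P4 alone leaves P9 blocked (short on r3); P1 alone leaves P9 blocked (short on r3); P8 alone leaves P9 blocked (short on r3).
One survivor order: P1, P6, P9, P4. Walking it through (post-abort pool first):
  pool = (1, 5, 6, 5)
  run P1 (needs (0, 1, 0, 3), free (1, 5, 6, 5)); after release of (1, 0, 1, 0) the pool is (2, 5, 7, 5)
  run P6 (needs (1, 3, 4, 2), free (2, 5, 7, 5)); after release of (0, 0, 0, 3) the pool is (2, 5, 7, 8)
  run P9 (needs (0, 5, 3, 1), free (2, 5, 7, 8)); after release of (3, 1, 3, 0) the pool is (5, 6, 10, 8)
  run P4 (needs (0, 2, 1, 1), free (5, 6, 10, 8)); after release of (0, 0, 1, 1) the pool is (5, 6, 11, 9)


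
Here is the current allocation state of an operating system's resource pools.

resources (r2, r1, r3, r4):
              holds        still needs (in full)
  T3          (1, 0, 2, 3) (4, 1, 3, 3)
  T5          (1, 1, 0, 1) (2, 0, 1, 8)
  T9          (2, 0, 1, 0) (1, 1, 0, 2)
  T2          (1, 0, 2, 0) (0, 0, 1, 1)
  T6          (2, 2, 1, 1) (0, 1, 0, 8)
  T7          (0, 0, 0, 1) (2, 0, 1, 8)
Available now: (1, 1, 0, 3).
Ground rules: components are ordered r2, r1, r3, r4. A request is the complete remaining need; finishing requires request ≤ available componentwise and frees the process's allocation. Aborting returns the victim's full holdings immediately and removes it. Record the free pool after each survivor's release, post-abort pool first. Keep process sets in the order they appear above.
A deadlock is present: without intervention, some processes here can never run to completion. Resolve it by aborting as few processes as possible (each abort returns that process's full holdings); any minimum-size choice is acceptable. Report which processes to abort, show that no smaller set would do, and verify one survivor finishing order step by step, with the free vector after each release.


Abort T6 and T7.
Key observation: the returned (2, 2, 1, 2) from T6 and T7 is what brings T5 — unrunnable before, under any order — into play at step 4.
No one abort is enough; case by case: T3 alone leaves T5 blocked (short on r4); T5 alone leaves T6 blocked (short on r4); T9 alone leaves T5 blocked (short on r4); T2 alone leaves T5 blocked (short on r4); T6 alone leaves T5 blocked (short on r4); T7 alone leaves T5 blocked (short on r4).
The survivors complete as T2, T3, T9, T5. Check, step by step (starting from the post-abort pool):
  pool = (3, 3, 1, 5)
  T2: need (0, 0, 1, 1) fits (3, 3, 1, 5); releases (1, 0, 2, 0), pool now (4, 3, 3, 5)
  T3: need (4, 1, 3, 3) fits (4, 3, 3, 5); releases (1, 0, 2, 3), pool now (5, 3, 5, 8)
  T9: need (1, 1, 0, 2) fits (5, 3, 5, 8); releases (2, 0, 1, 0), pool now (7, 3, 6, 8)
  T5: need (2, 0, 1, 8) fits (7, 3, 6, 8); releases (1, 1, 0, 1), pool now (8, 4, 6, 9)


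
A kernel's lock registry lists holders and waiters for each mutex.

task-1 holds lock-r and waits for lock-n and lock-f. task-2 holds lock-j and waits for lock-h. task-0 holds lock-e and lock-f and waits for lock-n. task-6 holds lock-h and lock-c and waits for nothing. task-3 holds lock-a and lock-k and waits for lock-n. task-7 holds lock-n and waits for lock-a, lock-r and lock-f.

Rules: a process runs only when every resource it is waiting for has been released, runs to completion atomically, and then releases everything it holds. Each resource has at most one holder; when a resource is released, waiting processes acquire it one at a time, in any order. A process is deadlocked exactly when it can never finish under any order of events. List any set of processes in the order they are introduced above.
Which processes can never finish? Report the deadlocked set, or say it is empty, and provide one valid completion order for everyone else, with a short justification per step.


Deadlocked: task-1, task-0, task-3 and task-7.
Key observation: the waits loop around task-1 -> task-0 -> task-7 -> task-1 with no way out; task-3 is caught in further circular waits.
One completion order for the rest: task-6, task-2.
Walking it through:
  task-6: no waits; runs immediately, freeing lock-h and lock-c
  run task-2 (all its waits — lock-h — are resolved); releases lock-j


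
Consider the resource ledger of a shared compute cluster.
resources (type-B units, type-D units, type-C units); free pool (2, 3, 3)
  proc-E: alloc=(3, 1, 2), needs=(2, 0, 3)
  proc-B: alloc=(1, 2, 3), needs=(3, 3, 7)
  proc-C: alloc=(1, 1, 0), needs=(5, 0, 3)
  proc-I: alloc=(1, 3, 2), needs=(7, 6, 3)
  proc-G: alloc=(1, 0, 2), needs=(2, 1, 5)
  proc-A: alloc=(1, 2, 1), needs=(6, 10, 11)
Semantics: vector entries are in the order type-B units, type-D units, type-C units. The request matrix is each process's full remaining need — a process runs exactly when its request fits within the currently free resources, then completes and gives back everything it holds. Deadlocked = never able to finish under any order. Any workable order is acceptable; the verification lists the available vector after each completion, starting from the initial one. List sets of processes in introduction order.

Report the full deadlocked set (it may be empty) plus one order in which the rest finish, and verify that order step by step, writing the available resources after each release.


No process is deadlocked.
Key observation: no deadlock: proc-E fits now, and the freed resources carry the rest through.
A valid finishing order for the others: proc-E, proc-G, proc-B, proc-C, proc-I, proc-A. Walking it through:
  pool = (2, 3, 3)
  proc-E needs (2, 0, 3) <= (2, 3, 3) -> finishes; pool += (3, 1, 2) = (5, 4, 5)
  proc-G needs (2, 1, 5) <= (5, 4, 5) -> finishes; pool += (1, 0, 2) = (6, 4, 7)
  proc-B needs (3, 3, 7) <= (6, 4, 7) -> finishes; pool += (1, 2, 3) = (7, 6, 10)
  proc-C needs (5, 0, 3) <= (7, 6, 10) -> finishes; pool += (1, 1, 0) = (8, 7, 10)
  proc-I needs (7, 6, 3) <= (8, 7, 10) -> finishes; pool += (1, 3, 2) = (9, 10, 12)
  proc-A needs (6, 10, 11) <= (9, 10, 12) -> finishes; pool += (1, 2, 1) = (10, 12, 13)


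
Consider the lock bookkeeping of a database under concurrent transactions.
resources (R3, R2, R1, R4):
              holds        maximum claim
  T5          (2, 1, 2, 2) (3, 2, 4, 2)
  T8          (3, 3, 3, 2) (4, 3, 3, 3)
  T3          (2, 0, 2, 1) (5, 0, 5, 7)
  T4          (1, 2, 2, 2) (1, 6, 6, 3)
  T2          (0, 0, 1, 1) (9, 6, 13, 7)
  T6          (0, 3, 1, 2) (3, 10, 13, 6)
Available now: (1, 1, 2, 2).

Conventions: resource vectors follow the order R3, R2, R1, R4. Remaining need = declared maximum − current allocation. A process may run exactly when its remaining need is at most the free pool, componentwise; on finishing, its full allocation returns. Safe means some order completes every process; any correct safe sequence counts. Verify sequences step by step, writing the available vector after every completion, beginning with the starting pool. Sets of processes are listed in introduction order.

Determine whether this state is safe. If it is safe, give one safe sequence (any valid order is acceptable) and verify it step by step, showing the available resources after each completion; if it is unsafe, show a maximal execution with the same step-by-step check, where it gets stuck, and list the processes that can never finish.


UNSAFE — no complete ordering exists.
Key observation: once T5, T8, T3, T4 finish, the pool peaks at (9, 7, 11, 9) — and every remaining process still needs more R1 than that.
Going as far as possible: T5, T8, T3, T4; after that, nothing fits. Walking it through:
  pool = (1, 1, 2, 2)
  T5: need (1, 1, 2, 0) fits (1, 1, 2, 2); releases (2, 1, 2, 2), pool now (3, 2, 4, 4)
  T8: need (1, 0, 0, 1) fits (3, 2, 4, 4); releases (3, 3, 3, 2), pool now (6, 5, 7, 6)
  T3: need (3, 0, 3, 6) fits (6, 5, 7, 6); releases (2, 0, 2, 1), pool now (8, 5, 9, 7)
  T4: need (0, 4, 4, 1) fits (8, 5, 9, 7); releases (1, 2, 2, 2), pool now (9, 7, 11, 9)
  T2 still needs (9, 6, 12, 6) but only (9, 7, 11, 9) is free — short on R1
  T6 still needs (3, 7, 12, 4) but only (9, 7, 11, 9) is free — short on R1
Permanently blocked: T2 and T6.


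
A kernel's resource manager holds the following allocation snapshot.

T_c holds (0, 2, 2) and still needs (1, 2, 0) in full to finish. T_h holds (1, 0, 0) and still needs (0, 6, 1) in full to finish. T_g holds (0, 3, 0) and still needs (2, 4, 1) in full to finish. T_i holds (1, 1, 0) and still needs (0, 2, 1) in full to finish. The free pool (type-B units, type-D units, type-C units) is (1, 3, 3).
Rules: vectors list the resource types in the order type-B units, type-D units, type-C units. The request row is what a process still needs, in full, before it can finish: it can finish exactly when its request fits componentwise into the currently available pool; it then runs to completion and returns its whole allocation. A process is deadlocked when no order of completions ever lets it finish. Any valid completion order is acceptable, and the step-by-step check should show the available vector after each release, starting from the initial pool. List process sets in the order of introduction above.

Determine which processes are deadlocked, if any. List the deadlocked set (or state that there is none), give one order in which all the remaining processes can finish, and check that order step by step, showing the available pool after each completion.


No process is deadlocked.
Key observation: there is always a runnable process — T_i first — so the state unwinds completely.
The rest can finish in the order T_i, T_c, T_h, T_g. Walking it through:
  pool = (1, 3, 3)
  T_i needs (0, 2, 1) <= (1, 3, 3) -> finishes; pool += (1, 1, 0) = (2, 4, 3)
  T_c needs (1, 2, 0) <= (2, 4, 3) -> finishes; pool += (0, 2, 2) = (2, 6, 5)
  T_h needs (0, 6, 1) <= (2, 6, 5) -> finishes; pool += (1, 0, 0) = (3, 6, 5)
  T_g needs (2, 4, 1) <= (3, 6, 5) -> finishes; pool += (0, 3, 0) = (3, 9, 5)


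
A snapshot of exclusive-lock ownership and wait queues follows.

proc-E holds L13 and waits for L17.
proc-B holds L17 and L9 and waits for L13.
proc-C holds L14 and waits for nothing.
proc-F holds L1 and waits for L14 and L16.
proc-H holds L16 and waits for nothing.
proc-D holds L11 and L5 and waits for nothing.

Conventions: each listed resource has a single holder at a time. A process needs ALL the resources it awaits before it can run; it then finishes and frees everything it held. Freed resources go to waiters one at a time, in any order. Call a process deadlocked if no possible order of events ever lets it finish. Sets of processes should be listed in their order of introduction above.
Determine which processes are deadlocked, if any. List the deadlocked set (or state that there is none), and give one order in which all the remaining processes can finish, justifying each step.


Deadlocked: proc-E and proc-B.
Key observation: along proc-E -> proc-B -> proc-E, each member waits on what the next one holds — a deadlock; no other process is dragged down with it.
A valid finishing order for the others: proc-C, proc-H, proc-F, proc-D.
Check, step by step:
  proc-C: no waits; runs immediately, freeing L14
  proc-H: no waits; runs immediately, freeing L16
  proc-F: everything it awaited (L14 and L16) is free; runs, freeing L1
  proc-D: no waits; runs immediately, freeing L11 and L5


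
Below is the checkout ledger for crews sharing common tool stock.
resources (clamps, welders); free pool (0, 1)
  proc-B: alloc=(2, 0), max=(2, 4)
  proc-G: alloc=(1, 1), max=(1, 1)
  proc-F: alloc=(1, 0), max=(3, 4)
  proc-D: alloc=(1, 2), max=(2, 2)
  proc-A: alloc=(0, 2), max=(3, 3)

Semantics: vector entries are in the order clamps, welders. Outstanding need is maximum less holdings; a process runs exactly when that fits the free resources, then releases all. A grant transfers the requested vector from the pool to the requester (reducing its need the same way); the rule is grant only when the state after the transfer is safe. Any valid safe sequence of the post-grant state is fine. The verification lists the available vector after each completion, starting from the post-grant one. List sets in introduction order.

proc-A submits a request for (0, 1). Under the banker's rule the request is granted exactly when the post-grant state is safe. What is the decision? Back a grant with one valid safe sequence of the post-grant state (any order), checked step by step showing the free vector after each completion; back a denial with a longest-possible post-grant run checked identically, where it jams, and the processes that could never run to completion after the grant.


DENY — the pretend-granted state is unsafe.
Key observation: after proc-G, proc-D the pool peaks at (2, 3), and each blocked process is short somewhere: proc-B on welders; proc-F on welders; proc-A on clamps.
On the post-grant state, proc-G, proc-D is a maximal run — nothing extends it. Verifying each step:
  pool = (0, 0)
  run proc-G (needs (0, 0), free (0, 0)); after release of (1, 1) the pool is (1, 1)
  run proc-D (needs (1, 0), free (1, 1)); after release of (1, 2) the pool is (2, 3)
  proc-B still needs (0, 4) but only (2, 3) is free — short on welders
  proc-F still needs (2, 4) but only (2, 3) is free — short on welders
  proc-A still needs (3, 0) but only (2, 3) is free — short on clamps
Had the request been granted, proc-B, proc-F and proc-A could never finish.
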